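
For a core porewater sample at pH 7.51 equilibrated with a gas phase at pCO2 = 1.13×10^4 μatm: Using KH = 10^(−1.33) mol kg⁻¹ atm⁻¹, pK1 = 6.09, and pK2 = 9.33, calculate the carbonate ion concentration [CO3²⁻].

[CO3²⁻] = 0.210 mmol/kg

[CO2*] = KH · pCO2 = 10^(−1.33) × 1.13×10^4×10^-6 = 5.285×10^-4 mol/kg
α₀ = 1/(1 + K1/[H⁺] + K1K2/[H⁺]²) = 1/(1 + 10^+1.42 + 10^-0.40) = 0.03610
DIC = [CO2*]/α₀ = 5.285×10^-4 / 0.03610 = 14.64 mmol/kg
[CO3²⁻] = α₂·DIC; α₂ = 0.01437, so [CO3²⁻] = 0.01437 × 14.64 = 0.210 mmol/kg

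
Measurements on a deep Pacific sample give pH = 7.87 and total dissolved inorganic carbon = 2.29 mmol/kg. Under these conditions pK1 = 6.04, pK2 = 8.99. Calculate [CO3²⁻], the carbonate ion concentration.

α₂ = 1 / (1 + [H⁺]/K2 + [H⁺]²/(K1K2)) = 1 / (1 + 10^+1.12 + 10^-0.71)
   = 1 / (1 + 13.183 + 0.19498) = 1/14.378 = 0.06955
[CO3²⁻] = α₂ × DIC = 0.06955 × 2.29 = 0.159 mmol/kg

[CO3²⁻] = 0.159 mmol/kg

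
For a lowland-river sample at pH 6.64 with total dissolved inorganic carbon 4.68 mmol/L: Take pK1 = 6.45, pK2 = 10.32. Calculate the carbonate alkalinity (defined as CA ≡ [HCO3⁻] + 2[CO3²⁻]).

CA = 2.84 mmol/L

CA = [HCO3⁻] + 2[CO3²⁻] = (α₁ + 2α₂)·DIC
At pH 6.64: [H⁺]/K1 = 10^-0.19 = 0.64565, K2/[H⁺] = 10^-3.68 = 0.00020893
α₁ = 1/(1 + 0.64565 + 0.00020893) = 1/1.6459 = 0.6076; α₂ = α₁·K2/[H⁺] = 0.0001269
α₁ + 2α₂ = 0.6078
CA = 0.6078 × 4.68 = 2.84 mmol/L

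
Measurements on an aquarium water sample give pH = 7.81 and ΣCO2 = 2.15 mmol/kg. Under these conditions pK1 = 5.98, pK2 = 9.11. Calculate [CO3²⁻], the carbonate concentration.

[CO3²⁻] = 0.101 mmol/kg

α₂ = 1 / (1 + [H⁺]/K2 + [H⁺]²/(K1K2)) = 1 / (1 + 10^+1.30 + 10^-0.53)
   = 1 / (1 + 19.953 + 0.29512) = 1/21.248 = 0.04706
[CO3²⁻] = α₂ × DIC = 0.04706 × 2.15 = 0.101 mmol/kg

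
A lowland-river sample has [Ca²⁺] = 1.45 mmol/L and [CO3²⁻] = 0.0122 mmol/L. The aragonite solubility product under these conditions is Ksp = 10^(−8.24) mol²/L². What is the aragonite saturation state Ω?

Ksp = 10^(−8.24) = 5.754×10^-9
Ω = [Ca²⁺][CO3²⁻]/Ksp = (1.45×10^-3)(0.0122×10^-3) / 5.754×10^-9 = 3.07

Ω = 3.07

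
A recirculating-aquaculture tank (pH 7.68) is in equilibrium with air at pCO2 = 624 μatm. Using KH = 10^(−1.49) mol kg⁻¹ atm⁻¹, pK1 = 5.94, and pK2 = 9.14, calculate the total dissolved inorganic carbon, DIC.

DIC = 1.17 mmol/kg

[CO2*] = KH · pCO2 = 10^(−1.49) × 624×10^-6 = 2.019×10^-5 mol/kg
α₀ = 1/(1 + K1/[H⁺] + K1K2/[H⁺]²) = 1/(1 + 10^+1.74 + 10^+0.28) = 0.01728
DIC = [CO2*]/α₀ = 2.019×10^-5 / 0.01728 = 1.17 mmol/kg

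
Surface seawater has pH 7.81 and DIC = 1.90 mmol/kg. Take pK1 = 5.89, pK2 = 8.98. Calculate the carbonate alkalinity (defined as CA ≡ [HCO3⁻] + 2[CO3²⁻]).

CA = [HCO3⁻] + 2[CO3²⁻] = (α₁ + 2α₂)·DIC
At pH 7.81: [H⁺]/K1 = 10^-1.92 = 0.012023, K2/[H⁺] = 10^-1.17 = 0.067608
α₁ = 1/(1 + 0.012023 + 0.067608) = 1/1.0796 = 0.9262; α₂ = α₁·K2/[H⁺] = 0.06262
α₁ + 2α₂ = 1.0515
CA = 1.0515 × 1.90 = 2.00 mmol/kg

CA = 2.00 mmol/kg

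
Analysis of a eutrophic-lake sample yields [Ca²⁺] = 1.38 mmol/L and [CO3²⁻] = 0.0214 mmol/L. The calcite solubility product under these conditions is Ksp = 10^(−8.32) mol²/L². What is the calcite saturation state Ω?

Ksp = 10^(−8.32) = 4.786×10^-9
Ω = [Ca²⁺][CO3²⁻]/Ksp = (1.38×10^-3)(0.0214×10^-3) / 4.786×10^-9 = 6.17

Ω = 6.17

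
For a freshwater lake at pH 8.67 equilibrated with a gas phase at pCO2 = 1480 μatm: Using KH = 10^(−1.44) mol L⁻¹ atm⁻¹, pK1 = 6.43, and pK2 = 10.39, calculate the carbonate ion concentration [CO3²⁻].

[CO3²⁻] = 0.178 mmol/L

[CO2*] = KH · pCO2 = 10^(−1.44) × 1480×10^-6 = 5.374×10^-5 mol/L
α₀ = 1/(1 + K1/[H⁺] + K1K2/[H⁺]²) = 1/(1 + 10^+2.24 + 10^+0.52) = 0.005615
DIC = [CO2*]/α₀ = 5.374×10^-5 / 0.005615 = 9.570 mmol/L
[CO3²⁻] = α₂·DIC; α₂ = 0.01859, so [CO3²⁻] = 0.01859 × 9.570 = 0.178 mmol/L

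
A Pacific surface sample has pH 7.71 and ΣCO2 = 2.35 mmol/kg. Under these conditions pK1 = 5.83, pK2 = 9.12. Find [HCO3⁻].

α₁ = 1 / (1 + [H⁺]/K1 + K2/[H⁺]) = 1 / (1 + 10^-1.88 + 10^-1.41)
   = 1 / (1 + 0.013183 + 0.038905) = 1/1.0521 = 0.9505
[HCO3⁻] = α₁ × DIC = 0.9505 × 2.35 = 2.23 mmol/kg

[HCO3⁻] = 2.23 mmol/kg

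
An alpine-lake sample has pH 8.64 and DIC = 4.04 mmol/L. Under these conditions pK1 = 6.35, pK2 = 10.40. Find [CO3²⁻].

α₂ = 1 / (1 + [H⁺]/K2 + [H⁺]²/(K1K2)) = 1 / (1 + 10^+1.76 + 10^-0.53)
   = 1 / (1 + 57.544 + 0.29512) = 1/58.839 = 0.01700
[CO3²⁻] = α₂ × DIC = 0.01700 × 4.04 = 0.0687 mmol/L

[CO3²⁻] = 0.0687 mmol/L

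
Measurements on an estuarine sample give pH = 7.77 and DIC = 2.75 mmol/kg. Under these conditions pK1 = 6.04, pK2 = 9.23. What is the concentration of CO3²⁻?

[CO3²⁻] = 0.0905 mmol/kg

α₂ = 1 / (1 + [H⁺]/K2 + [H⁺]²/(K1K2)) = 1 / (1 + 10^+1.46 + 10^-0.27)
   = 1 / (1 + 28.840 + 0.53703) = 1/30.377 = 0.03292
[CO3²⁻] = α₂ × DIC = 0.03292 × 2.75 = 0.0905 mmol/kg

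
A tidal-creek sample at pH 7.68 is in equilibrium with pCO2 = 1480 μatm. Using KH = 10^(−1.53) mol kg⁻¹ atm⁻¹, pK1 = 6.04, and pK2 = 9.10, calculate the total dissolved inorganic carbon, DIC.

DIC = 2.02 mmol/kg

[CO2*] = KH · pCO2 = 10^(−1.53) × 1480×10^-6 = 4.368×10^-5 mol/kg
α₀ = 1/(1 + K1/[H⁺] + K1K2/[H⁺]²) = 1/(1 + 10^+1.64 + 10^+0.22) = 0.02159
DIC = [CO2*]/α₀ = 4.368×10^-5 / 0.02159 = 2.02 mmol/kg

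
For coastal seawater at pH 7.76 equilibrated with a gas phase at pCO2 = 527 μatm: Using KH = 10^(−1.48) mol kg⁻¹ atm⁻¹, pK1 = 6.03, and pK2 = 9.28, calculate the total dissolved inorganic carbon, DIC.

DIC = 0.983 mmol/kg

[CO2*] = KH · pCO2 = 10^(−1.48) × 527×10^-6 = 1.745×10^-5 mol/kg
α₀ = 1/(1 + K1/[H⁺] + K1K2/[H⁺]²) = 1/(1 + 10^+1.73 + 10^+0.21) = 0.01775
DIC = [CO2*]/α₀ = 1.745×10^-5 / 0.01775 = 0.983 mmol/kg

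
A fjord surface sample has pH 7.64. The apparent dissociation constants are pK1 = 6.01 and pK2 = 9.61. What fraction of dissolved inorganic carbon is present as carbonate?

α₂ = 1 / (1 + [H⁺]/K2 + [H⁺]²/(K1K2)) = 1 / (1 + 10^+1.97 + 10^+0.34)
   = 1 / (1 + 93.325 + 2.1878) = 1/96.513 = 0.01036

α₂ = 0.0104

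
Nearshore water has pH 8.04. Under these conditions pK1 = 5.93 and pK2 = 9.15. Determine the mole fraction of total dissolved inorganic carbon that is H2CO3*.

α₀ = 0.00715

α₀ = 1 / (1 + K1/[H⁺] + K1K2/[H⁺]²) = 1 / (1 + 10^+2.11 + 10^+1.00)
   = 1 / (1 + 128.82 + 10.000) = 1/139.82 = 0.007152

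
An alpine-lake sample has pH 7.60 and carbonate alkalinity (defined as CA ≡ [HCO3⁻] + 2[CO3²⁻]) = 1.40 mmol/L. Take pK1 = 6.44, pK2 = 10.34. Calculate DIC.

DIC = 1.49 mmol/L

CA = [HCO3⁻] + 2[CO3²⁻] = (α₁ + 2α₂)·DIC
At pH 7.60: [H⁺]/K1 = 10^-1.16 = 0.069183, K2/[H⁺] = 10^-2.74 = 0.0018197
α₁ = 1/(1 + 0.069183 + 0.0018197) = 1/1.0710 = 0.9337; α₂ = α₁·K2/[H⁺] = 0.001699
α₁ + 2α₂ = 0.9371
DIC = CA / (α₁ + 2α₂) = 1.40 / 0.9371 = 1.49 mmol/L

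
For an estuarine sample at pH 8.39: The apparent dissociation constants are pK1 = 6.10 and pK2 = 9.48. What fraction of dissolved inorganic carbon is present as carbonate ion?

α₂ = 1 / (1 + [H⁺]/K2 + [H⁺]²/(K1K2)) = 1 / (1 + 10^+1.09 + 10^-1.20)
   = 1 / (1 + 12.303 + 0.063096) = 1/13.366 = 0.07482

α₂ = 0.0748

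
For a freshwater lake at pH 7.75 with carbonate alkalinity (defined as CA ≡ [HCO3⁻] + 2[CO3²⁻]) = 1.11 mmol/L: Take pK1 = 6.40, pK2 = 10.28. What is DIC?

DIC = 1.16 mmol/L

CA = [HCO3⁻] + 2[CO3²⁻] = (α₁ + 2α₂)·DIC
At pH 7.75: [H⁺]/K1 = 10^-1.35 = 0.044668, K2/[H⁺] = 10^-2.53 = 0.0029512
α₁ = 1/(1 + 0.044668 + 0.0029512) = 1/1.0476 = 0.9545; α₂ = α₁·K2/[H⁺] = 0.002817
α₁ + 2α₂ = 0.9602
DIC = CA / (α₁ + 2α₂) = 1.11 / 0.9602 = 1.16 mmol/L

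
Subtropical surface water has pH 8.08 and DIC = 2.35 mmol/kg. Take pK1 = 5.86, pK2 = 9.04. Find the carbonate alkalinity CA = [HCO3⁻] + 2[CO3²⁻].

CA = [HCO3⁻] + 2[CO3²⁻] = (α₁ + 2α₂)·DIC
At pH 8.08: [H⁺]/K1 = 10^-2.22 = 0.0060256, K2/[H⁺] = 10^-0.96 = 0.10965
α₁ = 1/(1 + 0.0060256 + 0.10965) = 1/1.1157 = 0.8963; α₂ = α₁·K2/[H⁺] = 0.09828
α₁ + 2α₂ = 1.0929
CA = 1.0929 × 2.35 = 2.57 mmol/kg

CA = 2.57 mmol/kg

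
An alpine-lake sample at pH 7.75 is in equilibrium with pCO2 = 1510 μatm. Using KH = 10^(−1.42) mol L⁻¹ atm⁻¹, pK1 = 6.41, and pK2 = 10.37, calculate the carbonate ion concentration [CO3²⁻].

[CO2*] = KH · pCO2 = 10^(−1.42) × 1510×10^-6 = 5.741×10^-5 mol/L
α₀ = 1/(1 + K1/[H⁺] + K1K2/[H⁺]²) = 1/(1 + 10^+1.34 + 10^-1.28) = 0.04361
DIC = [CO2*]/α₀ = 5.741×10^-5 / 0.04361 = 1.316 mmol/L
[CO3²⁻] = α₂·DIC; α₂ = 0.002289, so [CO3²⁻] = 0.002289 × 1.316 = 0.00301 mmol/L = 3.01 μmol/L

[CO3²⁻] = 3.01 μmol/L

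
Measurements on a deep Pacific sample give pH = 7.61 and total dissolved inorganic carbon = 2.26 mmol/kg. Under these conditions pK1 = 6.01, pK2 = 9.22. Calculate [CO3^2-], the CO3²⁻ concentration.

[CO3²⁻] = 0.0529 mmol/kg

α₂ = 1 / (1 + [H⁺]/K2 + [H⁺]²/(K1K2)) = 1 / (1 + 10^+1.61 + 10^+0.01)
   = 1 / (1 + 40.738 + 1.0233) = 1/42.761 = 0.02339
[CO3²⁻] = α₂ × DIC = 0.02339 × 2.26 = 0.0529 mmol/kg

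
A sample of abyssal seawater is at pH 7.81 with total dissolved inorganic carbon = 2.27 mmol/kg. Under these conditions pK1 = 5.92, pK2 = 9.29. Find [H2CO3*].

α₀ = 1 / (1 + K1/[H⁺] + K1K2/[H⁺]²) = 1 / (1 + 10^+1.89 + 10^+0.41)
   = 1 / (1 + 77.625 + 2.5704) = 1/81.195 = 0.01232
[CO2*] = α₀ × DIC = 0.01232 × 2.27 = 0.0280 mmol/kg

[CO2*] = 0.0280 mmol/kg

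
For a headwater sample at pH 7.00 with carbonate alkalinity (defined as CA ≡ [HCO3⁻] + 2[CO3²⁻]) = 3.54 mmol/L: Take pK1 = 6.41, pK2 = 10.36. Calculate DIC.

CA = [HCO3⁻] + 2[CO3²⁻] = (α₁ + 2α₂)·DIC
At pH 7.00: [H⁺]/K1 = 10^-0.59 = 0.25704, K2/[H⁺] = 10^-3.36 = 0.00043652
α₁ = 1/(1 + 0.25704 + 0.00043652) = 1/1.2575 = 0.7952; α₂ = α₁·K2/[H⁺] = 0.0003471
α₁ + 2α₂ = 0.7959
DIC = CA / (α₁ + 2α₂) = 3.54 / 0.7959 = 4.45 mmol/L

DIC = 4.45 mmol/L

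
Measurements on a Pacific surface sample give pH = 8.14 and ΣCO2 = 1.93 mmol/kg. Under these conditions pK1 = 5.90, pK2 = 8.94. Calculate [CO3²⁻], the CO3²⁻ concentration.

[CO3²⁻] = 0.263 mmol/kg

α₂ = 1 / (1 + [H⁺]/K2 + [H⁺]²/(K1K2)) = 1 / (1 + 10^+0.80 + 10^-1.44)
   = 1 / (1 + 6.3096 + 0.036308) = 1/7.3459 = 0.1361
[CO3²⁻] = α₂ × DIC = 0.1361 × 1.93 = 0.263 mmol/kg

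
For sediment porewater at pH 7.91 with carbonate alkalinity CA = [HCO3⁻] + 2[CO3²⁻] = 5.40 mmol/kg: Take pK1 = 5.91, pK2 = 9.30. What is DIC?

CA = [HCO3⁻] + 2[CO3²⁻] = (α₁ + 2α₂)·DIC
At pH 7.91: [H⁺]/K1 = 10^-2.00 = 0.010000, K2/[H⁺] = 10^-1.39 = 0.040738
α₁ = 1/(1 + 0.010000 + 0.040738) = 1/1.0507 = 0.9517; α₂ = α₁·K2/[H⁺] = 0.03877
α₁ + 2α₂ = 1.0293
DIC = CA / (α₁ + 2α₂) = 5.40 / 1.0293 = 5.25 mmol/kg

DIC = 5.25 mmol/kg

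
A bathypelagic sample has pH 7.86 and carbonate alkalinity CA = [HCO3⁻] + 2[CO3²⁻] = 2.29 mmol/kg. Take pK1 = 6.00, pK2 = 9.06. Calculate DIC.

CA = [HCO3⁻] + 2[CO3²⁻] = (α₁ + 2α₂)·DIC
At pH 7.86: [H⁺]/K1 = 10^-1.86 = 0.013804, K2/[H⁺] = 10^-1.20 = 0.063096
α₁ = 1/(1 + 0.013804 + 0.063096) = 1/1.0769 = 0.9286; α₂ = α₁·K2/[H⁺] = 0.05859
α₁ + 2α₂ = 1.0458
DIC = CA / (α₁ + 2α₂) = 2.29 / 1.0458 = 2.19 mmol/kg

DIC = 2.19 mmol/kg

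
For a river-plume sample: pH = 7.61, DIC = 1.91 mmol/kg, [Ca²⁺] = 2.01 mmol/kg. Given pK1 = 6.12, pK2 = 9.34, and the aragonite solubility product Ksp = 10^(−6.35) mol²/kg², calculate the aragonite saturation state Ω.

α₂ = 1 / (1 + [H⁺]/K2 + [H⁺]²/(K1K2)) = 1 / (1 + 10^+1.73 + 10^+0.24)
   = 1 / (1 + 53.703 + 1.7378) = 1/56.441 = 0.01772
[CO3²⁻] = α₂ × DIC = 0.01772 × 1.91 = 0.03384 mmol/kg
Ksp = 10^(−6.35) = 4.467×10^-7
Ω = [Ca²⁺][CO3²⁻]/Ksp = (2.01×10^-3)(3.384×10^-5) / 4.467×10^-7 = 0.152

Ω = 0.152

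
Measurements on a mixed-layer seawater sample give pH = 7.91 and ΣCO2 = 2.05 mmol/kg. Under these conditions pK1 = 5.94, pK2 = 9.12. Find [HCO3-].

α₁ = 1 / (1 + [H⁺]/K1 + K2/[H⁺]) = 1 / (1 + 10^-1.97 + 10^-1.21)
   = 1 / (1 + 0.010715 + 0.061660) = 1/1.0724 = 0.9325
[HCO3⁻] = α₁ × DIC = 0.9325 × 2.05 = 1.91 mmol/kg

[HCO3⁻] = 1.91 mmol/kg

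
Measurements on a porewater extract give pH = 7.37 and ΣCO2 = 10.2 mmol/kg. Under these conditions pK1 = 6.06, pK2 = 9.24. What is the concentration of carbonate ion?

α₂ = 1 / (1 + [H⁺]/K2 + [H⁺]²/(K1K2)) = 1 / (1 + 10^+1.87 + 10^+0.56)
   = 1 / (1 + 74.131 + 3.6308) = 1/78.762 = 0.01270
[CO3²⁻] = α₂ × DIC = 0.01270 × 10.2 = 0.130 mmol/kg

[CO3²⁻] = 0.130 mmol/kg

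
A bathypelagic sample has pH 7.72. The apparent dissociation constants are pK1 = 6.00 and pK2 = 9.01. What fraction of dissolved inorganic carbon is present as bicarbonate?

α₁ = 0.934

α₁ = 1 / (1 + [H⁺]/K1 + K2/[H⁺]) = 1 / (1 + 10^-1.72 + 10^-1.29)
   = 1 / (1 + 0.019055 + 0.051286) = 1/1.0703 = 0.9343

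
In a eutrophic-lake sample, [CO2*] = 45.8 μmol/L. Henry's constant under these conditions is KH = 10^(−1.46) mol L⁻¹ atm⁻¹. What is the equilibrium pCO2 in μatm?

KH = 10^(−1.46) = 3.467×10^-2 mol L⁻¹ atm⁻¹
pCO2 = [CO2*]/KH = 45.8×10^-6 / 3.467×10^-2 = 1.32×10^-3 atm = 1320 μatm

pCO2 = 1320 μatm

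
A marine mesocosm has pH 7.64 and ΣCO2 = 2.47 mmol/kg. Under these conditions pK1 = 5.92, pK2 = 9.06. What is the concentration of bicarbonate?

α₁ = 1 / (1 + [H⁺]/K1 + K2/[H⁺]) = 1 / (1 + 10^-1.72 + 10^-1.42)
   = 1 / (1 + 0.019055 + 0.038019) = 1/1.0571 = 0.9460
[HCO3⁻] = α₁ × DIC = 0.9460 × 2.47 = 2.34 mmol/kg

[HCO3⁻] = 2.34 mmol/kg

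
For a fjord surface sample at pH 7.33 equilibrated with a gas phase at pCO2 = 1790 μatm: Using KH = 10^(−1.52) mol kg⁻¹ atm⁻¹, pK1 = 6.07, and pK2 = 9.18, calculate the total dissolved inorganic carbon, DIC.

[CO2*] = KH · pCO2 = 10^(−1.52) × 1790×10^-6 = 5.406×10^-5 mol/kg
α₀ = 1/(1 + K1/[H⁺] + K1K2/[H⁺]²) = 1/(1 + 10^+1.26 + 10^-0.59) = 0.05140
DIC = [CO2*]/α₀ = 5.406×10^-5 / 0.05140 = 1.05 mmol/kg

DIC = 1.05 mmol/kg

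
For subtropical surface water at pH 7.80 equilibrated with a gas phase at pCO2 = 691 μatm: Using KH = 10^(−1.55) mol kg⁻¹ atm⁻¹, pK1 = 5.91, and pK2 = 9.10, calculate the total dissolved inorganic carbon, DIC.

[CO2*] = KH · pCO2 = 10^(−1.55) × 691×10^-6 = 1.948×10^-5 mol/kg
α₀ = 1/(1 + K1/[H⁺] + K1K2/[H⁺]²) = 1/(1 + 10^+1.89 + 10^+0.59) = 0.01212
DIC = [CO2*]/α₀ = 1.948×10^-5 / 0.01212 = 1.61 mmol/kg

DIC = 1.61 mmol/kg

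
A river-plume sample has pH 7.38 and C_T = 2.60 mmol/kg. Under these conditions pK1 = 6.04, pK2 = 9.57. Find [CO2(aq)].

α₀ = 1 / (1 + K1/[H⁺] + K1K2/[H⁺]²) = 1 / (1 + 10^+1.34 + 10^-0.85)
   = 1 / (1 + 21.878 + 0.14125) = 1/23.019 = 0.04344
[CO2*] = α₀ × DIC = 0.04344 × 2.60 = 0.113 mmol/kg

[CO2*] = 0.113 mmol/kg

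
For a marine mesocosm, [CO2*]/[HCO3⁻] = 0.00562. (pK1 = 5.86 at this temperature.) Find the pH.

From K1 = [H⁺][HCO3⁻]/[CO2*]:  pH = pK1 − log₁₀([CO2*]/[HCO3⁻])
log₁₀(0.00562) = -2.250
pH = 5.86 − (-2.250) = 8.11

pH = 8.11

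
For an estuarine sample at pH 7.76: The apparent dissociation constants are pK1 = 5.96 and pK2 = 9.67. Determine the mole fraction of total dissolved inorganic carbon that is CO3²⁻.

α₂ = 0.0120

α₂ = 1 / (1 + [H⁺]/K2 + [H⁺]²/(K1K2)) = 1 / (1 + 10^+1.91 + 10^+0.11)
   = 1 / (1 + 81.283 + 1.2882) = 1/83.571 = 0.01197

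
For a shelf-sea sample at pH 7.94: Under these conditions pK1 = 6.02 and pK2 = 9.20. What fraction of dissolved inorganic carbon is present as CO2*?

α₀ = 1 / (1 + K1/[H⁺] + K1K2/[H⁺]²) = 1 / (1 + 10^+1.92 + 10^+0.66)
   = 1 / (1 + 83.176 + 4.5709) = 1/88.747 = 0.01127

α₀ = 0.0113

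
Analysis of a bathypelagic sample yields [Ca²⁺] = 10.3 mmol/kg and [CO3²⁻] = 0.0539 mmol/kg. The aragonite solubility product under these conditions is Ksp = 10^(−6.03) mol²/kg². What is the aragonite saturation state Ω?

Ksp = 10^(−6.03) = 9.333×10^-7
Ω = [Ca²⁺][CO3²⁻]/Ksp = (10.3×10^-3)(0.0539×10^-3) / 9.333×10^-7 = 0.595

Ω = 0.595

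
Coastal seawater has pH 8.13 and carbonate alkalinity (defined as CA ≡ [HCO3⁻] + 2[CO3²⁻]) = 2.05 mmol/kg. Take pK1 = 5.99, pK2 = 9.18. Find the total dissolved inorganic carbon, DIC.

CA = [HCO3⁻] + 2[CO3²⁻] = (α₁ + 2α₂)·DIC
At pH 8.13: [H⁺]/K1 = 10^-2.14 = 0.0072444, K2/[H⁺] = 10^-1.05 = 0.089125
α₁ = 1/(1 + 0.0072444 + 0.089125) = 1/1.0964 = 0.9121; α₂ = α₁·K2/[H⁺] = 0.08129
α₁ + 2α₂ = 1.0747
DIC = CA / (α₁ + 2α₂) = 2.05 / 1.0747 = 1.91 mmol/kg

DIC = 1.91 mmol/kg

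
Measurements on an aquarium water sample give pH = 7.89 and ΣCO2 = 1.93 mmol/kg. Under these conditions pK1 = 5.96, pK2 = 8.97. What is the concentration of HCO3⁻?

α₁ = 1 / (1 + [H⁺]/K1 + K2/[H⁺]) = 1 / (1 + 10^-1.93 + 10^-1.08)
   = 1 / (1 + 0.011749 + 0.083176) = 1/1.0949 = 0.9133
[HCO3⁻] = α₁ × DIC = 0.9133 × 1.93 = 1.76 mmol/kg

[HCO3⁻] = 1.76 mmol/kg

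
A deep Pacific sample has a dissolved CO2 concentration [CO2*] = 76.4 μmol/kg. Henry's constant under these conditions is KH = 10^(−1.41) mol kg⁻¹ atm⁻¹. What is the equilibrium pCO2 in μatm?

pCO2 = 1960 μatm

KH = 10^(−1.41) = 3.890×10^-2 mol kg⁻¹ atm⁻¹
pCO2 = [CO2*]/KH = 76.4×10^-6 / 3.890×10^-2 = 1.96×10^-3 atm = 1960 μatm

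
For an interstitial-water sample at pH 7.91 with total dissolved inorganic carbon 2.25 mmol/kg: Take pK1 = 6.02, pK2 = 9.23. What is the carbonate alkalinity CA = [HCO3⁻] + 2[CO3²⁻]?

CA = [HCO3⁻] + 2[CO3²⁻] = (α₁ + 2α₂)·DIC
At pH 7.91: [H⁺]/K1 = 10^-1.89 = 0.012882, K2/[H⁺] = 10^-1.32 = 0.047863
α₁ = 1/(1 + 0.012882 + 0.047863) = 1/1.0607 = 0.9427; α₂ = α₁·K2/[H⁺] = 0.04512
α₁ + 2α₂ = 1.0330
CA = 1.0330 × 2.25 = 2.32 mmol/kg

CA = 2.32 mmol/kg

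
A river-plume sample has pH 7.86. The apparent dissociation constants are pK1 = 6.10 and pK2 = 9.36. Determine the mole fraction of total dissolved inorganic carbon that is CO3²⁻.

α₂ = 1 / (1 + [H⁺]/K2 + [H⁺]²/(K1K2)) = 1 / (1 + 10^+1.50 + 10^-0.26)
   = 1 / (1 + 31.623 + 0.54954) = 1/33.172 = 0.03015

α₂ = 0.0301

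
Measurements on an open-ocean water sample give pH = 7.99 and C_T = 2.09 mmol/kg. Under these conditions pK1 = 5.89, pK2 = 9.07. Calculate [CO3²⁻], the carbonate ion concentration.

α₂ = 1 / (1 + [H⁺]/K2 + [H⁺]²/(K1K2)) = 1 / (1 + 10^+1.08 + 10^-1.02)
   = 1 / (1 + 12.023 + 0.095499) = 1/13.118 = 0.07623
[CO3²⁻] = α₂ × DIC = 0.07623 × 2.09 = 0.159 mmol/kg

[CO3²⁻] = 0.159 mmol/kg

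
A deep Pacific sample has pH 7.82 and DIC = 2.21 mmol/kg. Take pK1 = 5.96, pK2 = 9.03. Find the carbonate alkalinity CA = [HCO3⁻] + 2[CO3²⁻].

CA = [HCO3⁻] + 2[CO3²⁻] = (α₁ + 2α₂)·DIC
At pH 7.82: [H⁺]/K1 = 10^-1.86 = 0.013804, K2/[H⁺] = 10^-1.21 = 0.061660
α₁ = 1/(1 + 0.013804 + 0.061660) = 1/1.0755 = 0.9298; α₂ = α₁·K2/[H⁺] = 0.05733
α₁ + 2α₂ = 1.0445
CA = 1.0445 × 2.21 = 2.31 mmol/kg

CA = 2.31 mmol/kg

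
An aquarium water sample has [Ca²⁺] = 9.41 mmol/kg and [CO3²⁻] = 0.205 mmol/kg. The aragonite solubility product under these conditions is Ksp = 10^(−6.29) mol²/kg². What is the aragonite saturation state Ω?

Ω = 3.76

Ksp = 10^(−6.29) = 5.129×10^-7
Ω = [Ca²⁺][CO3²⁻]/Ksp = (9.41×10^-3)(0.205×10^-3) / 5.129×10^-7 = 3.76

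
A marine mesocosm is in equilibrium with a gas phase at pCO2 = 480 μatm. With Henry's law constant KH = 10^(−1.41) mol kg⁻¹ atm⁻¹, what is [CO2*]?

KH = 10^(−1.41) = 3.890×10^-2 mol kg⁻¹ atm⁻¹
[CO2*] = KH · pCO2 = 3.890×10^-2 × 480×10^-6 atm = 1.87×10^-5 mol/kg

[CO2*] = 18.7 μmol/kg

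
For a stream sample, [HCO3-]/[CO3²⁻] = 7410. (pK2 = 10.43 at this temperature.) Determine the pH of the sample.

pH = 6.56

From K2 = [H⁺][CO3²⁻]/[HCO3-]:  pH = pK2 − log₁₀([HCO3-]/[CO3²⁻])
log₁₀(7410) = +3.870
pH = 10.43 − (+3.870) = 6.56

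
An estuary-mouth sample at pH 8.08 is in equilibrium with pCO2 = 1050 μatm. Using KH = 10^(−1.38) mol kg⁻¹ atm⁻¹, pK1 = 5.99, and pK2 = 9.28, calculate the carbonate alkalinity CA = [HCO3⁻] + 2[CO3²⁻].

CA = 6.06 mmol/kg

[CO2*] = KH · pCO2 = 10^(−1.38) × 1050×10^-6 = 4.377×10^-5 mol/kg
α₀ = 1/(1 + K1/[H⁺] + K1K2/[H⁺]²) = 1/(1 + 10^+2.09 + 10^+0.89) = 0.007588
DIC = [CO2*]/α₀ = 4.377×10^-5 / 0.007588 = 5.769 mmol/kg
CA = (α₁ + 2α₂)·DIC = (0.9335 + 2×0.05890) × 5.769 = 6.06 mmol/kg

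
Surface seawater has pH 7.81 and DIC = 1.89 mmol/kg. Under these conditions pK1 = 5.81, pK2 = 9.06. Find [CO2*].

[CO2*] = 17.7 μmol/kg

α₀ = 1 / (1 + K1/[H⁺] + K1K2/[H⁺]²) = 1 / (1 + 10^+2.00 + 10^+0.75)
   = 1 / (1 + 100.00 + 5.6234) = 1/106.62 = 0.009379
[CO2*] = α₀ × DIC = 0.009379 × 1.89 = 0.0177 mmol/kg = 17.7 μmol/kg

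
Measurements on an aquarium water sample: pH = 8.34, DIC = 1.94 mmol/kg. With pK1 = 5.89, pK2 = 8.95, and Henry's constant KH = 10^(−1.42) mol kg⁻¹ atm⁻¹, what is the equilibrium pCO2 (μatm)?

pCO2 = 145 μatm

α₀ = 1 / (1 + K1/[H⁺] + K1K2/[H⁺]²) = 1 / (1 + 10^+2.45 + 10^+1.84)
   = 1 / (1 + 281.84 + 69.183) = 1/352.02 = 0.002841
[CO2*] = α₀ × DIC = 0.002841 × 1.94 = 0.005511 mmol/kg = 5.511 μmol/kg
pCO2 = [CO2*]/KH = 5.511×10^-6 / 3.802×10^-2 = 145 μatm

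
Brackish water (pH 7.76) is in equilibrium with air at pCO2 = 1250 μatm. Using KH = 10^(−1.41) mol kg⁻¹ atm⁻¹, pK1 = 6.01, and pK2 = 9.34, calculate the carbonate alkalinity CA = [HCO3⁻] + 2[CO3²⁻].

CA = 2.88 mmol/kg

[CO2*] = KH · pCO2 = 10^(−1.41) × 1250×10^-6 = 4.863×10^-5 mol/kg
α₀ = 1/(1 + K1/[H⁺] + K1K2/[H⁺]²) = 1/(1 + 10^+1.75 + 10^+0.17) = 0.01703
DIC = [CO2*]/α₀ = 4.863×10^-5 / 0.01703 = 2.855 mmol/kg
CA = (α₁ + 2α₂)·DIC = (0.9578 + 2×0.02519) × 2.855 = 2.88 mmol/kg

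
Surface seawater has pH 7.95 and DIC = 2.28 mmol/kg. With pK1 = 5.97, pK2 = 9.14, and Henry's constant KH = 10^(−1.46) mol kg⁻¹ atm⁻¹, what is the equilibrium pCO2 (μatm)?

α₀ = 1 / (1 + K1/[H⁺] + K1K2/[H⁺]²) = 1 / (1 + 10^+1.98 + 10^+0.79)
   = 1 / (1 + 95.499 + 6.1660) = 1/102.67 = 0.009740
[CO2*] = α₀ × DIC = 0.009740 × 2.28 = 0.02221 mmol/kg
pCO2 = [CO2*]/KH = 2.221×10^-5 / 3.467×10^-2 = 640 μatm

pCO2 = 640 μatm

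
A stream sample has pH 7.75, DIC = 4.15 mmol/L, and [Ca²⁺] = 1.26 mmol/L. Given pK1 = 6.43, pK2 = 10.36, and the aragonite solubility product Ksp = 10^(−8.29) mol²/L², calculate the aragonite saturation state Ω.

Ω = 2.38

α₂ = 1 / (1 + [H⁺]/K2 + [H⁺]²/(K1K2)) = 1 / (1 + 10^+2.61 + 10^+1.29)
   = 1 / (1 + 407.38 + 19.498) = 1/427.88 = 0.002337
[CO3²⁻] = α₂ × DIC = 0.002337 × 4.15 = 0.009699 mmol/L = 9.699 μmol/L
Ksp = 10^(−8.29) = 5.129×10^-9
Ω = [Ca²⁺][CO3²⁻]/Ksp = (1.26×10^-3)(9.699×10^-6) / 5.129×10^-9 = 2.38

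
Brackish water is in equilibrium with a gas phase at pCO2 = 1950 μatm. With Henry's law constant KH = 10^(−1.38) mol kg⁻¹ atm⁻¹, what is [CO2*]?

KH = 10^(−1.38) = 4.169×10^-2 mol kg⁻¹ atm⁻¹
[CO2*] = KH · pCO2 = 4.169×10^-2 × 1950×10^-6 atm = 8.13×10^-5 mol/kg

[CO2*] = 81.3 μmol/kg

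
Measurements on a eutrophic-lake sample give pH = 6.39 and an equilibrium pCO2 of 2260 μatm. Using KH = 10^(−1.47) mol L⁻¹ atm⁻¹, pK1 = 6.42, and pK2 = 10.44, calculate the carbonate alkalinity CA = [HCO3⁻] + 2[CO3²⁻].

[CO2*] = KH · pCO2 = 10^(−1.47) × 2260×10^-6 = 7.658×10^-5 mol/L
α₀ = 1/(1 + K1/[H⁺] + K1K2/[H⁺]²) = 1/(1 + 10^-0.03 + 10^-4.08) = 0.5172
DIC = [CO2*]/α₀ = 7.658×10^-5 / 0.5172 = 0.1481 mmol/L
CA = (α₁ + 2α₂)·DIC = (0.4827 + 2×4.302×10^-5) × 0.1481 = 0.0715 mmol/L

CA = 0.0715 mmol/L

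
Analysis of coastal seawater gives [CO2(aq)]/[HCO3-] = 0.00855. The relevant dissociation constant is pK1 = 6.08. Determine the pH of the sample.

From K1 = [H⁺][HCO3-]/[CO2(aq)]:  pH = pK1 − log₁₀([CO2(aq)]/[HCO3-])
log₁₀(0.00855) = -2.068
pH = 6.08 − (-2.068) = 8.15

pH = 8.15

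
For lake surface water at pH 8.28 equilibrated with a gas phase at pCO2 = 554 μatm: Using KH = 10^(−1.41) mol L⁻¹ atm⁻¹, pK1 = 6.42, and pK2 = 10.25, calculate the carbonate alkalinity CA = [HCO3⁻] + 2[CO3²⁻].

[CO2*] = KH · pCO2 = 10^(−1.41) × 554×10^-6 = 2.155×10^-5 mol/L
α₀ = 1/(1 + K1/[H⁺] + K1K2/[H⁺]²) = 1/(1 + 10^+1.86 + 10^-0.11) = 0.01347
DIC = [CO2*]/α₀ = 2.155×10^-5 / 0.01347 = 1.600 mmol/L
CA = (α₁ + 2α₂)·DIC = (0.9761 + 2×0.01046) × 1.600 = 1.59 mmol/L

CA = 1.59 mmol/L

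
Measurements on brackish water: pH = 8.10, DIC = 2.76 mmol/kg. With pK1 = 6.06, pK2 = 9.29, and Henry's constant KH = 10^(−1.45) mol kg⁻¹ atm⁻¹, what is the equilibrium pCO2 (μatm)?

pCO2 = 661 μatm

α₀ = 1 / (1 + K1/[H⁺] + K1K2/[H⁺]²) = 1 / (1 + 10^+2.04 + 10^+0.85)
   = 1 / (1 + 109.65 + 7.0795) = 1/117.73 = 0.008494
[CO2*] = α₀ × DIC = 0.008494 × 2.76 = 0.02344 mmol/kg
pCO2 = [CO2*]/KH = 2.344×10^-5 / 3.548×10^-2 = 661 μatm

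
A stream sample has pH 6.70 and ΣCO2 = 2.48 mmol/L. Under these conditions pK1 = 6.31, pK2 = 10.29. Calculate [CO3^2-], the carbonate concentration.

α₂ = 1 / (1 + [H⁺]/K2 + [H⁺]²/(K1K2)) = 1 / (1 + 10^+3.59 + 10^+3.20)
   = 1 / (1 + 3890.5 + 1584.9) = 1/5476.3 = 0.0001826
[CO3²⁻] = α₂ × DIC = 0.0001826 × 2.48 = 0.000453 mmol/L = 0.453 μmol/L

[CO3²⁻] = 0.453 μmol/L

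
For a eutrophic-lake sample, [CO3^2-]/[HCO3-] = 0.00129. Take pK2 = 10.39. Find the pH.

pH = 7.50

From K2 = [H⁺][CO3^2-]/[HCO3-]:  pH = pK2 + log₁₀([CO3^2-]/[HCO3-])
log₁₀(0.00129) = -2.889
pH = 10.39 + (-2.889) = 7.50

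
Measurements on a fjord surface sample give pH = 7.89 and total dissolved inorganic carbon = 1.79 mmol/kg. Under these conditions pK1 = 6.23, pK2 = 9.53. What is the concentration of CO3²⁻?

[CO3²⁻] = 0.0392 mmol/kg

α₂ = 1 / (1 + [H⁺]/K2 + [H⁺]²/(K1K2)) = 1 / (1 + 10^+1.64 + 10^-0.02)
   = 1 / (1 + 43.652 + 0.95499) = 1/45.607 = 0.02193
[CO3²⁻] = α₂ × DIC = 0.02193 × 1.79 = 0.0392 mmol/kg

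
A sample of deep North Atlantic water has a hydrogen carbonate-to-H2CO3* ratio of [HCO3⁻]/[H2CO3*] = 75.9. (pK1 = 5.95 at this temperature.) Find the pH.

pH = 7.83

From K1 = [H⁺][HCO3⁻]/[H2CO3*]:  pH = pK1 + log₁₀([HCO3⁻]/[H2CO3*])
log₁₀(75.9) = +1.880
pH = 5.95 + (+1.880) = 7.83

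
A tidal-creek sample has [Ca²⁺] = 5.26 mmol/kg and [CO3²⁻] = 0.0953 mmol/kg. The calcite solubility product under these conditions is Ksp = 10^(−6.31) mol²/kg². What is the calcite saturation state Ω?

Ω = 1.02

Ksp = 10^(−6.31) = 4.898×10^-7
Ω = [Ca²⁺][CO3²⁻]/Ksp = (5.26×10^-3)(0.0953×10^-3) / 4.898×10^-7 = 1.02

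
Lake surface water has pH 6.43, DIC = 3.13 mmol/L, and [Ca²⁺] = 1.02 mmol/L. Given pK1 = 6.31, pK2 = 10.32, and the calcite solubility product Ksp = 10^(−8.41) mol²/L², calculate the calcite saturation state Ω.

α₂ = 1 / (1 + [H⁺]/K2 + [H⁺]²/(K1K2)) = 1 / (1 + 10^+3.89 + 10^+3.77)
   = 1 / (1 + 7762.5 + 5888.4) = 1/1.3652×10^4 = 7.325×10^-5
[CO3²⁻] = α₂ × DIC = 7.325×10^-5 × 3.13 = 0.0002293 mmol/L = 0.2293 μmol/L
Ksp = 10^(−8.41) = 3.890×10^-9
Ω = [Ca²⁺][CO3²⁻]/Ksp = (1.02×10^-3)(2.293×10^-7) / 3.890×10^-9 = 0.0601

Ω = 0.0601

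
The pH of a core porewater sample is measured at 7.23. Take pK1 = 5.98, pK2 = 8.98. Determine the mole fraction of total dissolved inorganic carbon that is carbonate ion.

α₂ = 1 / (1 + [H⁺]/K2 + [H⁺]²/(K1K2)) = 1 / (1 + 10^+1.75 + 10^+0.50)
   = 1 / (1 + 56.234 + 3.1623) = 1/60.396 = 0.01656

α₂ = 0.0166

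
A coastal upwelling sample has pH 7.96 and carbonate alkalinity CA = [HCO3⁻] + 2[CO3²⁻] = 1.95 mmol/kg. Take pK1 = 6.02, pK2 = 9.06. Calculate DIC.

CA = [HCO3⁻] + 2[CO3²⁻] = (α₁ + 2α₂)·DIC
At pH 7.96: [H⁺]/K1 = 10^-1.94 = 0.011482, K2/[H⁺] = 10^-1.10 = 0.079433
α₁ = 1/(1 + 0.011482 + 0.079433) = 1/1.0909 = 0.9167; α₂ = α₁·K2/[H⁺] = 0.07281
α₁ + 2α₂ = 1.0623
DIC = CA / (α₁ + 2α₂) = 1.95 / 1.0623 = 1.84 mmol/kg

DIC = 1.84 mmol/kg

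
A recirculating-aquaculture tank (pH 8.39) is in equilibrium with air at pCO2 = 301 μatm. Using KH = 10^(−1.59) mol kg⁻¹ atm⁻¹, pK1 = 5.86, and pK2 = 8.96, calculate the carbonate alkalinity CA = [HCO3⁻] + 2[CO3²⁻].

[CO2*] = KH · pCO2 = 10^(−1.59) × 301×10^-6 = 7.737×10^-6 mol/kg
α₀ = 1/(1 + K1/[H⁺] + K1K2/[H⁺]²) = 1/(1 + 10^+2.53 + 10^+1.96) = 0.002320
DIC = [CO2*]/α₀ = 7.737×10^-6 / 0.002320 = 3.335 mmol/kg
CA = (α₁ + 2α₂)·DIC = (0.7861 + 2×0.2116) × 3.335 = 4.03 mmol/kg

CA = 4.03 mmol/kg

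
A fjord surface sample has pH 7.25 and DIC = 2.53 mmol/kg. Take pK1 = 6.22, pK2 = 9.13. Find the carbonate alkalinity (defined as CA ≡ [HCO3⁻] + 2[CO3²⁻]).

CA = 2.35 mmol/kg

CA = [HCO3⁻] + 2[CO3²⁻] = (α₁ + 2α₂)·DIC
At pH 7.25: [H⁺]/K1 = 10^-1.03 = 0.093325, K2/[H⁺] = 10^-1.88 = 0.013183
α₁ = 1/(1 + 0.093325 + 0.013183) = 1/1.1065 = 0.9037; α₂ = α₁·K2/[H⁺] = 0.01191
α₁ + 2α₂ = 0.9276
CA = 0.9276 × 2.53 = 2.35 mmol/kg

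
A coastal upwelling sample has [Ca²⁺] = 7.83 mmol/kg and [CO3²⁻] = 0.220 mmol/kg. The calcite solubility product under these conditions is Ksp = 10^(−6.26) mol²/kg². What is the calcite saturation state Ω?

Ω = 3.13

Ksp = 10^(−6.26) = 5.495×10^-7
Ω = [Ca²⁺][CO3²⁻]/Ksp = (7.83×10^-3)(0.220×10^-3) / 5.495×10^-7 = 3.13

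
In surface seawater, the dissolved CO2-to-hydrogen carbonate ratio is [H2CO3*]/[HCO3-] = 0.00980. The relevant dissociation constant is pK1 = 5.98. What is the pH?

From K1 = [H⁺][HCO3-]/[H2CO3*]:  pH = pK1 − log₁₀([H2CO3*]/[HCO3-])
log₁₀(0.00980) = -2.009
pH = 5.98 − (-2.009) = 7.99

pH = 7.99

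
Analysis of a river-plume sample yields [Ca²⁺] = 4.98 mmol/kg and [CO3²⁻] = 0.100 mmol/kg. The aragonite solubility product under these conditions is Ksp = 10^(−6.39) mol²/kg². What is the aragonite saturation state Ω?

Ω = 1.22

Ksp = 10^(−6.39) = 4.074×10^-7
Ω = [Ca²⁺][CO3²⁻]/Ksp = (4.98×10^-3)(0.100×10^-3) / 4.074×10^-7 = 1.22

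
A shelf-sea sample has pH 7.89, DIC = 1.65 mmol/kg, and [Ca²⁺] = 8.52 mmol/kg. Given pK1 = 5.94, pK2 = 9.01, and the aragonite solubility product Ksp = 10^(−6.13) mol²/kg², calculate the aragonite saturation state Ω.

Ω = 1.32

α₂ = 1 / (1 + [H⁺]/K2 + [H⁺]²/(K1K2)) = 1 / (1 + 10^+1.12 + 10^-0.83)
   = 1 / (1 + 13.183 + 0.14791) = 1/14.330 = 0.06978
[CO3²⁻] = α₂ × DIC = 0.06978 × 1.65 = 0.1151 mmol/kg
Ksp = 10^(−6.13) = 7.413×10^-7
Ω = [Ca²⁺][CO3²⁻]/Ksp = (8.52×10^-3)(1.151×10^-4) / 7.413×10^-7 = 1.32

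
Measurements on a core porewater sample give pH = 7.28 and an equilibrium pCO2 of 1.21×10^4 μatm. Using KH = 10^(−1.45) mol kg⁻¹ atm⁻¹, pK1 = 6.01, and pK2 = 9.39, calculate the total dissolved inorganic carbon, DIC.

[CO2*] = KH · pCO2 = 10^(−1.45) × 1.21×10^4×10^-6 = 4.293×10^-4 mol/kg
α₀ = 1/(1 + K1/[H⁺] + K1K2/[H⁺]²) = 1/(1 + 10^+1.27 + 10^-0.84) = 0.05059
DIC = [CO2*]/α₀ = 4.293×10^-4 / 0.05059 = 8.49 mmol/kg

DIC = 8.49 mmol/kg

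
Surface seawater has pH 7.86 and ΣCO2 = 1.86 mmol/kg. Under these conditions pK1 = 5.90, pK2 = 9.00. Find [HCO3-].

[HCO3⁻] = 1.72 mmol/kg

α₁ = 1 / (1 + [H⁺]/K1 + K2/[H⁺]) = 1 / (1 + 10^-1.96 + 10^-1.14)
   = 1 / (1 + 0.010965 + 0.072444) = 1/1.0834 = 0.9230
[HCO3⁻] = α₁ × DIC = 0.9230 × 1.86 = 1.72 mmol/kg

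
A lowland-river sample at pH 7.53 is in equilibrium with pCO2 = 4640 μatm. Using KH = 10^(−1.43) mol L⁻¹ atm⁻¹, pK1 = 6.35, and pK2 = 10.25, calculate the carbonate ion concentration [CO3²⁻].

[CO2*] = KH · pCO2 = 10^(−1.43) × 4640×10^-6 = 1.724×10^-4 mol/L
α₀ = 1/(1 + K1/[H⁺] + K1K2/[H⁺]²) = 1/(1 + 10^+1.18 + 10^-1.54) = 0.06186
DIC = [CO2*]/α₀ = 1.724×10^-4 / 0.06186 = 2.787 mmol/L
[CO3²⁻] = α₂·DIC; α₂ = 0.001784, so [CO3²⁻] = 0.001784 × 2.787 = 0.00497 mmol/L = 4.97 μmol/L

[CO3²⁻] = 4.97 μmol/L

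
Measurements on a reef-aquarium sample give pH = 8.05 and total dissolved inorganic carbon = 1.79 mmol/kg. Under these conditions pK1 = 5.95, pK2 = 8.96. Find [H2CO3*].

α₀ = 1 / (1 + K1/[H⁺] + K1K2/[H⁺]²) = 1 / (1 + 10^+2.10 + 10^+1.19)
   = 1 / (1 + 125.89 + 15.488) = 1/142.38 = 0.007023
[CO2*] = α₀ × DIC = 0.007023 × 1.79 = 0.0126 mmol/kg = 12.6 μmol/kg

[CO2*] = 12.6 μmol/kg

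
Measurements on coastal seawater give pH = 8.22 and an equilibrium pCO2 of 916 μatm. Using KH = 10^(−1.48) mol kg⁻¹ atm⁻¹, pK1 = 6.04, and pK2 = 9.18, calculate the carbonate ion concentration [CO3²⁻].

[CO3²⁻] = 0.503 mmol/kg

[CO2*] = KH · pCO2 = 10^(−1.48) × 916×10^-6 = 3.033×10^-5 mol/kg
α₀ = 1/(1 + K1/[H⁺] + K1K2/[H⁺]²) = 1/(1 + 10^+2.18 + 10^+1.22) = 0.005919
DIC = [CO2*]/α₀ = 3.033×10^-5 / 0.005919 = 5.125 mmol/kg
[CO3²⁻] = α₂·DIC; α₂ = 0.09823, so [CO3²⁻] = 0.09823 × 5.125 = 0.503 mmol/kg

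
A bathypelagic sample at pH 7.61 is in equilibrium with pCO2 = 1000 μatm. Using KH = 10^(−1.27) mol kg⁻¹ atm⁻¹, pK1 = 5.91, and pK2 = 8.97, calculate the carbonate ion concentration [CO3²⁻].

[CO2*] = KH · pCO2 = 10^(−1.27) × 1000×10^-6 = 5.370×10^-5 mol/kg
α₀ = 1/(1 + K1/[H⁺] + K1K2/[H⁺]²) = 1/(1 + 10^+1.70 + 10^+0.34) = 0.01876
DIC = [CO2*]/α₀ = 5.370×10^-5 / 0.01876 = 2.863 mmol/kg
[CO3²⁻] = α₂·DIC; α₂ = 0.04104, so [CO3²⁻] = 0.04104 × 2.863 = 0.117 mmol/kg

[CO3²⁻] = 0.117 mmol/kg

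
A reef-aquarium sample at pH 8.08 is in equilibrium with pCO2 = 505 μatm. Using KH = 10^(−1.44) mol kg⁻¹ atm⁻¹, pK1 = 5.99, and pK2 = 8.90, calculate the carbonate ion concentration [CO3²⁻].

[CO3²⁻] = 0.341 mmol/kg

[CO2*] = KH · pCO2 = 10^(−1.44) × 505×10^-6 = 1.834×10^-5 mol/kg
α₀ = 1/(1 + K1/[H⁺] + K1K2/[H⁺]²) = 1/(1 + 10^+2.09 + 10^+1.27) = 0.007010
DIC = [CO2*]/α₀ = 1.834×10^-5 / 0.007010 = 2.616 mmol/kg
[CO3²⁻] = α₂·DIC; α₂ = 0.1305, so [CO3²⁻] = 0.1305 × 2.616 = 0.341 mmol/kg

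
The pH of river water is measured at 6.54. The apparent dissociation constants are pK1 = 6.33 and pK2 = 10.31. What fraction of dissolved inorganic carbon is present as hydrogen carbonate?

α₁ = 0.619

α₁ = 1 / (1 + [H⁺]/K1 + K2/[H⁺]) = 1 / (1 + 10^-0.21 + 10^-3.77)
   = 1 / (1 + 0.61660 + 0.00016982) = 1/1.6168 = 0.6185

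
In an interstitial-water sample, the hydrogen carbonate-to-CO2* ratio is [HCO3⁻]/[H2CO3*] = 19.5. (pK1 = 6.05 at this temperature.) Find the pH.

pH = 7.34

From K1 = [H⁺][HCO3⁻]/[H2CO3*]:  pH = pK1 + log₁₀([HCO3⁻]/[H2CO3*])
log₁₀(19.5) = +1.290
pH = 6.05 + (+1.290) = 7.34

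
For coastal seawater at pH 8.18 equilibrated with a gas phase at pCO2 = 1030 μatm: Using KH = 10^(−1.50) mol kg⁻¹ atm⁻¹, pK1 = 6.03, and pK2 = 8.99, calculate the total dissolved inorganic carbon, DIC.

[CO2*] = KH · pCO2 = 10^(−1.50) × 1030×10^-6 = 3.257×10^-5 mol/kg
α₀ = 1/(1 + K1/[H⁺] + K1K2/[H⁺]²) = 1/(1 + 10^+2.15 + 10^+1.34) = 0.006093
DIC = [CO2*]/α₀ = 3.257×10^-5 / 0.006093 = 5.35 mmol/kg

DIC = 5.35 mmol/kg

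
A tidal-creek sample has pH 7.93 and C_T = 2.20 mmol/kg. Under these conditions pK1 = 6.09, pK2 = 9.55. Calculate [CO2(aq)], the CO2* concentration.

[CO2*] = 0.0306 mmol/kg

α₀ = 1 / (1 + K1/[H⁺] + K1K2/[H⁺]²) = 1 / (1 + 10^+1.84 + 10^+0.22)
   = 1 / (1 + 69.183 + 1.6596) = 1/71.843 = 0.01392
[CO2*] = α₀ × DIC = 0.01392 × 2.20 = 0.0306 mmol/kg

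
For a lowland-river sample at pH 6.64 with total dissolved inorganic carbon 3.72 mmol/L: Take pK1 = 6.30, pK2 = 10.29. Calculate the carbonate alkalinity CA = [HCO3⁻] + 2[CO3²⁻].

CA = 2.55 mmol/L

CA = [HCO3⁻] + 2[CO3²⁻] = (α₁ + 2α₂)·DIC
At pH 6.64: [H⁺]/K1 = 10^-0.34 = 0.45709, K2/[H⁺] = 10^-3.65 = 0.00022387
α₁ = 1/(1 + 0.45709 + 0.00022387) = 1/1.4573 = 0.6862; α₂ = α₁·K2/[H⁺] = 0.0001536
α₁ + 2α₂ = 0.6865
CA = 0.6865 × 3.72 = 2.55 mmol/L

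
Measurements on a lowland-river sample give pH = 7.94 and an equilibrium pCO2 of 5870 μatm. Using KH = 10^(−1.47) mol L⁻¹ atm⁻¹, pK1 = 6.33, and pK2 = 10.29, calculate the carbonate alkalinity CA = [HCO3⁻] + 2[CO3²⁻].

[CO2*] = KH · pCO2 = 10^(−1.47) × 5870×10^-6 = 1.989×10^-4 mol/L
α₀ = 1/(1 + K1/[H⁺] + K1K2/[H⁺]²) = 1/(1 + 10^+1.61 + 10^-0.74) = 0.02385
DIC = [CO2*]/α₀ = 1.989×10^-4 / 0.02385 = 8.338 mmol/L
CA = (α₁ + 2α₂)·DIC = (0.9718 + 2×0.004341) × 8.338 = 8.18 mmol/L

CA = 8.18 mmol/L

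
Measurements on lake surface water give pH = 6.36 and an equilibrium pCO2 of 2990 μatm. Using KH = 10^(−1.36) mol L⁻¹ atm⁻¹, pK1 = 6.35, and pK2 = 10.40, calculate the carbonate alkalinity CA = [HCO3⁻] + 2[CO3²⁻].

[CO2*] = KH · pCO2 = 10^(−1.36) × 2990×10^-6 = 1.305×10^-4 mol/L
α₀ = 1/(1 + K1/[H⁺] + K1K2/[H⁺]²) = 1/(1 + 10^+0.01 + 10^-4.03) = 0.4942
DIC = [CO2*]/α₀ = 1.305×10^-4 / 0.4942 = 0.2641 mmol/L
CA = (α₁ + 2α₂)·DIC = (0.5057 + 2×4.612×10^-5) × 0.2641 = 0.134 mmol/L

CA = 0.134 mmol/L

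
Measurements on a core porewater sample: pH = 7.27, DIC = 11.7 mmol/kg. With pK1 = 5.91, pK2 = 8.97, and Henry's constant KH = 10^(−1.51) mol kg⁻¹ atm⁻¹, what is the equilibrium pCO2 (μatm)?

α₀ = 1 / (1 + K1/[H⁺] + K1K2/[H⁺]²) = 1 / (1 + 10^+1.36 + 10^-0.34)
   = 1 / (1 + 22.909 + 0.45709) = 1/24.366 = 0.04104
[CO2*] = α₀ × DIC = 0.04104 × 11.7 = 0.4802 mmol/kg
pCO2 = [CO2*]/KH = 4.802×10^-4 / 3.090×10^-2 = 1.55×10^4 μatm

pCO2 = 1.55×10^4 μatm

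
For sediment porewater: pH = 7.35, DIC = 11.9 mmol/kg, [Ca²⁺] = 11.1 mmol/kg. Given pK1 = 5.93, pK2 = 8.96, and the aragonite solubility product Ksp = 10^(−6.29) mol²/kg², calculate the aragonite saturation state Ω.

Ω = 5.95

α₂ = 1 / (1 + [H⁺]/K2 + [H⁺]²/(K1K2)) = 1 / (1 + 10^+1.61 + 10^+0.19)
   = 1 / (1 + 40.738 + 1.5488) = 1/43.287 = 0.02310
[CO3²⁻] = α₂ × DIC = 0.02310 × 11.9 = 0.2749 mmol/kg
Ksp = 10^(−6.29) = 5.129×10^-7
Ω = [Ca²⁺][CO3²⁻]/Ksp = (11.1×10^-3)(2.749×10^-4) / 5.129×10^-7 = 5.95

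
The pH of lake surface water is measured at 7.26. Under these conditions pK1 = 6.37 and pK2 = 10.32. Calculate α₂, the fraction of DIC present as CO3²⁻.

α₂ = 1 / (1 + [H⁺]/K2 + [H⁺]²/(K1K2)) = 1 / (1 + 10^+3.06 + 10^+2.17)
   = 1 / (1 + 1148.2 + 147.91) = 1/1297.1 = 0.0007710

α₂ = 0.000771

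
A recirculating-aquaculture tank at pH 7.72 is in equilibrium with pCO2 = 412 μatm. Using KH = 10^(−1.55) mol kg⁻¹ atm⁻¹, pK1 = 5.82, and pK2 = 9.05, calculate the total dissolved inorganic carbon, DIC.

[CO2*] = KH · pCO2 = 10^(−1.55) × 412×10^-6 = 1.161×10^-5 mol/kg
α₀ = 1/(1 + K1/[H⁺] + K1K2/[H⁺]²) = 1/(1 + 10^+1.90 + 10^+0.57) = 0.01188
DIC = [CO2*]/α₀ = 1.161×10^-5 / 0.01188 = 0.977 mmol/kg

DIC = 0.977 mmol/kg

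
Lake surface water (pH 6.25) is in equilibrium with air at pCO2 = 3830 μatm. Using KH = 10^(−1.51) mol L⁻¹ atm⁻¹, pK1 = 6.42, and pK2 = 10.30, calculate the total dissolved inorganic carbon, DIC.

DIC = 0.198 mmol/L

[CO2*] = KH · pCO2 = 10^(−1.51) × 3830×10^-6 = 1.184×10^-4 mol/L
α₀ = 1/(1 + K1/[H⁺] + K1K2/[H⁺]²) = 1/(1 + 10^-0.17 + 10^-4.22) = 0.5966
DIC = [CO2*]/α₀ = 1.184×10^-4 / 0.5966 = 0.198 mmol/L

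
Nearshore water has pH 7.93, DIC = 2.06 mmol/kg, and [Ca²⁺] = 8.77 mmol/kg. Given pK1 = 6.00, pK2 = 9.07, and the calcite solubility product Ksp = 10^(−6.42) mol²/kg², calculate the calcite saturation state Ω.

α₂ = 1 / (1 + [H⁺]/K2 + [H⁺]²/(K1K2)) = 1 / (1 + 10^+1.14 + 10^-0.79)
   = 1 / (1 + 13.804 + 0.16218) = 1/14.966 = 0.06682
[CO3²⁻] = α₂ × DIC = 0.06682 × 2.06 = 0.1376 mmol/kg
Ksp = 10^(−6.42) = 3.802×10^-7
Ω = [Ca²⁺][CO3²⁻]/Ksp = (8.77×10^-3)(1.376×10^-4) / 3.802×10^-7 = 3.18

Ω = 3.18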